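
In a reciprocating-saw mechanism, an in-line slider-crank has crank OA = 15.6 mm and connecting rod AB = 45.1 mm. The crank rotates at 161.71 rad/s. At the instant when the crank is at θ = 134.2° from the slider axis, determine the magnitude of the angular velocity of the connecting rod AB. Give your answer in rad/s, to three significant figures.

ω = 161.7 rad/s
The rod makes angle φ with the slider axis where L sinφ = r sinθ; differentiating, L cosφ·φ̇ = r ω cosθ.
L cosφ = √(L² − r² sin²θ) = 0.043691 m.
|ω_rod| = r ω |cosθ| / √(L² − r² sin²θ) = 0.0156·161.7·0.69717/0.043691 = 40.253 rad/s.

40.3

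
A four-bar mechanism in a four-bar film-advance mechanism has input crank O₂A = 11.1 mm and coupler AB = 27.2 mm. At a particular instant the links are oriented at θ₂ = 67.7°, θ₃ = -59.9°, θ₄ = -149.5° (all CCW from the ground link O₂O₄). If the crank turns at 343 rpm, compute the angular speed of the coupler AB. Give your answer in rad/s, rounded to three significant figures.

ω₂ = 35.92 rad/s (from 343 rpm).
Differentiating the loop-closure r₂e^{iθ₂}+r₃e^{iθ₃}=r₁+r₄e^{iθ₄} gives r₂ω₂e^{iθ₂}+r₃ω₃e^{iθ₃}=r₄ω₄e^{iθ₄}.
Eliminating the other unknown: ω₃ = r₂ω₂ sin(θ₄−θ₂) / [r₃ sin(θ₃−θ₄)].
Numerator sine = +0.60460; denominator sine = +0.99998.
Result = 0.0111·35.92·(+0.60460) / (0.0272·(+0.99998)) = +8.8625 rad/s; magnitude 8.8625 rad/s.

8.86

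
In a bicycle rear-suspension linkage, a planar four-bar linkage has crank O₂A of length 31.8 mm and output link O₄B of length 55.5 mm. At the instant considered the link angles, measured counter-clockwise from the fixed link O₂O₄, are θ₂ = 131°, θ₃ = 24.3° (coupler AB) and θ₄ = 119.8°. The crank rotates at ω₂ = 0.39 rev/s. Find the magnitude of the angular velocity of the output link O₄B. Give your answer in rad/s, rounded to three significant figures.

ω₂ = 2.45 rad/s (from 0.39 rev/s).
Differentiating the loop-closure r₂e^{iθ₂}+r₃e^{iθ₃}=r₁+r₄e^{iθ₄} gives r₂ω₂e^{iθ₂}+r₃ω₃e^{iθ₃}=r₄ω₄e^{iθ₄}.
Eliminating the other unknown: ω₄ = r₂ω₂ sin(θ₂−θ₃) / [r₄ sin(θ₄−θ₃)].
Numerator sine = +0.95782; denominator sine = +0.99540.
Result = 0.0318·2.45·(+0.95782) / (0.0555·(+0.99540)) = +1.351 rad/s; magnitude 1.351 rad/s.

1.35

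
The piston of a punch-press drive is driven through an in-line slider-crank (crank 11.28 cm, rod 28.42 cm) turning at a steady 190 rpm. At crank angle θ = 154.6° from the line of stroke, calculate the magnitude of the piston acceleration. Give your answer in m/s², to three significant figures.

ω = 2π·190/60 = 19.9 rad/s
x(θ) = r cosθ + √(L² − r² sin²θ); with ω constant, a = ω²·d²x/dθ².
d²x/dθ² = −r cosθ − r²(cos2θ)/√u − r⁴ sin²2θ/(4u^{3/2}),  u = L² − r² sin²θ = 0.0784286 m².
Substituting r = 0.1128 m, L = 0.2842 m, θ = 154.6°: d²x/dθ² = +0.072074 m.
a = ω²·d²x/dθ² = (19.9)²·(+0.072074) = +28.533 m/s²;  |a| = 28.533 m/s².

28.5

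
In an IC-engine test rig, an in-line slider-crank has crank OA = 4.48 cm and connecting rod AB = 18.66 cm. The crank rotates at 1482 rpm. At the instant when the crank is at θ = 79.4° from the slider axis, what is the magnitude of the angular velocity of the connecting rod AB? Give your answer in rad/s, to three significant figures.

ω = 155.2 rad/s (converted from 1482 rpm).
The rod makes angle φ with the slider axis where L sinφ = r sinθ; differentiating, L cosφ·φ̇ = r ω cosθ.
L cosφ = √(L² − r² sin²θ) = 0.18133 m.
|ω_rod| = r ω |cosθ| / √(L² − r² sin²θ) = 0.0448·155.2·0.18395/0.18133 = 7.0532 rad/s.

7.05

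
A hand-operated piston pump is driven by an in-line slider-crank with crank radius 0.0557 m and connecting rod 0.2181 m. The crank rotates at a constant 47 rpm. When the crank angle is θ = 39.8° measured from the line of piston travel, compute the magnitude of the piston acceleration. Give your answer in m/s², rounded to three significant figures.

ω = 2π·47/60 = 4.922 rad/s
x(θ) = r cosθ + √(L² − r² sin²θ); with ω constant, a = ω²·d²x/dθ².
d²x/dθ² = −r cosθ − r²(cos2θ)/√u − r⁴ sin²2θ/(4u^{3/2}),  u = L² − r² sin²θ = 0.0462964 m².
Substituting r = 0.0557 m, L = 0.2181 m, θ = 39.8°: d²x/dθ² = -0.04563 m.
a = ω²·d²x/dθ² = (4.922)²·(-0.04563) = -1.1054 m/s²;  |a| = 1.1054 m/s².

1.11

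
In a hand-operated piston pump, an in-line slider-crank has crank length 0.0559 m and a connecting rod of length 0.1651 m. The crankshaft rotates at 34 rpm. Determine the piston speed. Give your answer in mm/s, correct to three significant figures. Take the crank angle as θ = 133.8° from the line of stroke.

109

ω = 2π·34/60 = 3.56 rad/s
For an in-line slider-crank, x = r cosθ + √(L² − r² sin²θ), so v = −rω sinθ·[1 + r cosθ/√(L² − r² sin²θ)].
With r = 0.0559 m, L = 0.1651 m, θ = 133.8°: √(L² − r² sin²θ) = 0.16009 m.
v = −0.0559·3.56·0.72176·[1 + 0.0559·-0.69214/0.16009] = -0.10894 m/s.
|v| = 0.10894 m/s = 108.94 mm/s.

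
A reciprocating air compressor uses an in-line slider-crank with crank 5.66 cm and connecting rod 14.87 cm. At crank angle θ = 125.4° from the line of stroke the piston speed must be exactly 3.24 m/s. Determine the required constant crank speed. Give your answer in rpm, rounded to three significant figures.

873

For an in-line slider-crank, |v_piston| = rω|sinθ|·[1 + r cosθ/√(L² − r² sin²θ)].
With r = 0.0566 m, L = 0.1487 m, θ = 125.4°: the bracketed kinematic factor |dx/dθ| = 0.035435 m.
ω = v/|dx/dθ| = 3.24/0.035435 = 91.434 rad/s.
N = 60ω/(2π) = 873.13 rpm.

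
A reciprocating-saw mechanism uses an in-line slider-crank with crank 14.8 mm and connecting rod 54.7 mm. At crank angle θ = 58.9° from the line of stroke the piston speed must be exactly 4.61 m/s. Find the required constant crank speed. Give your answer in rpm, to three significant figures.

For an in-line slider-crank, |v_piston| = rω|sinθ|·[1 + r cosθ/√(L² − r² sin²θ)].
With r = 0.0148 m, L = 0.0547 m, θ = 58.9°: the bracketed kinematic factor |dx/dθ| = 0.014493 m.
ω = v/|dx/dθ| = 4.61/0.014493 = 318.08 rad/s.
N = 60ω/(2π) = 3037.4 rpm.

3040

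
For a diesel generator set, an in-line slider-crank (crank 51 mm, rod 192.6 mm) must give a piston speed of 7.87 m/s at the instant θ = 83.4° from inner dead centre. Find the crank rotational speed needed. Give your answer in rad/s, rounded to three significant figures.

For an in-line slider-crank, |v_piston| = rω|sinθ|·[1 + r cosθ/√(L² − r² sin²θ)].
With r = 0.051 m, L = 0.1926 m, θ = 83.4°: the bracketed kinematic factor |dx/dθ| = 0.05226 m.
ω = v/|dx/dθ| = 7.87/0.05226 = 150.59 rad/s.

151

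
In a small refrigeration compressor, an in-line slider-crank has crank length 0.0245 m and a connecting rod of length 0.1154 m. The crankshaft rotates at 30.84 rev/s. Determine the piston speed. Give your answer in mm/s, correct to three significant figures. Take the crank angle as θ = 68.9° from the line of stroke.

4770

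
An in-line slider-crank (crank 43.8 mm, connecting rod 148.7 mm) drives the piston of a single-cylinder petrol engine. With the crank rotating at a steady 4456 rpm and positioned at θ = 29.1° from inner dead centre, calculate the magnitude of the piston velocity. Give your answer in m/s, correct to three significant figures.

ω = 2π·4456/60 = 466.6 rad/s
For an in-line slider-crank, x = r cosθ + √(L² − r² sin²θ), so v = −rω sinθ·[1 + r cosθ/√(L² − r² sin²θ)].
With r = 0.0438 m, L = 0.1487 m, θ = 29.1°: √(L² − r² sin²θ) = 0.14717 m.
v = −0.0438·466.6·0.48634·[1 + 0.0438·0.87377/0.14717] = -12.525 m/s.
|v| = 12.525 m/s.

12.5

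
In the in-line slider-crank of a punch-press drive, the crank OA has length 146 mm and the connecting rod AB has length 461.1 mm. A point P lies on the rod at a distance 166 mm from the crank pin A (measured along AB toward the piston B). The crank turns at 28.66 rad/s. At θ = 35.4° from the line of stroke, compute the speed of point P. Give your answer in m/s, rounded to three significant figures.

3.44

ω = 28.66 rad/s.  Crank-pin speed |V_A| = rω = 4.1844 m/s, perpendicular to OA.
Rod angle: sinφ = −(r/L) sinθ ⇒ φ = -10.569°; ω_rod = −rω cosθ/√(L²−r²sin²θ) = -7.5247 rad/s.
V_P = V_A + ω_rod × AP, with AP = 0.166 m along the rod.
Components: V_Px = −rω sinθ − a·ω_rod·sinφ = -2.653 m/s;  V_Py = rω cosθ + a·ω_rod·cosφ = +2.1829 m/s.
|V_P| = √(V_Px² + V_Py²) = 3.4356 m/s.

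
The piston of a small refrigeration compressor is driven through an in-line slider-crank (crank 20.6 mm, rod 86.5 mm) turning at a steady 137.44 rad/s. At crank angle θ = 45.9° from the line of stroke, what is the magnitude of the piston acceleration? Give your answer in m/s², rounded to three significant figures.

269

ω = 137.4 rad/s
x(θ) = r cosθ + √(L² − r² sin²θ); with ω constant, a = ω²·d²x/dθ².
d²x/dθ² = −r cosθ − r²(cos2θ)/√u − r⁴ sin²2θ/(4u^{3/2}),  u = L² − r² sin²θ = 0.00726341 m².
Substituting r = 0.0206 m, L = 0.0865 m, θ = 45.9°: d²x/dθ² = -0.014252 m.
a = ω²·d²x/dθ² = (137.4)²·(-0.014252) = -269.22 m/s²;  |a| = 269.22 m/s².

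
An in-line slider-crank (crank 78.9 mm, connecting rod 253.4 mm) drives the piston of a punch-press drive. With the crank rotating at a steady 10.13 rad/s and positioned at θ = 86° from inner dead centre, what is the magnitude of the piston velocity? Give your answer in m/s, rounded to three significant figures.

0.816

ω = 10.13 rad/s
For an in-line slider-crank, x = r cosθ + √(L² − r² sin²θ), so v = −rω sinθ·[1 + r cosθ/√(L² − r² sin²θ)].
With r = 0.0789 m, L = 0.2534 m, θ = 86°: √(L² − r² sin²θ) = 0.24087 m.
v = −0.0789·10.13·0.99756·[1 + 0.0789·0.06976/0.24087] = -0.81553 m/s.
|v| = 0.81553 m/s.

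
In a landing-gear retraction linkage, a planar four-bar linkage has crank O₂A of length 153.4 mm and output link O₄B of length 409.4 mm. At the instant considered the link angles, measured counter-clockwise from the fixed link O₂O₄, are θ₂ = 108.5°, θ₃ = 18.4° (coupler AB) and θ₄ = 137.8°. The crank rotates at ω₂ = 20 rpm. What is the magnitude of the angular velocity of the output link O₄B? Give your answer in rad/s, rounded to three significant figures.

ω₂ = 2.094 rad/s (from 20 rpm).
Differentiating the loop-closure r₂e^{iθ₂}+r₃e^{iθ₃}=r₁+r₄e^{iθ₄} gives r₂ω₂e^{iθ₂}+r₃ω₃e^{iθ₃}=r₄ω₄e^{iθ₄}.
Eliminating the other unknown: ω₄ = r₂ω₂ sin(θ₂−θ₃) / [r₄ sin(θ₄−θ₃)].
Numerator sine = +1.00000; denominator sine = +0.87121.
Result = 0.1534·2.094·(+1.00000) / (0.4094·(+0.87121)) = +0.90076 rad/s; magnitude 0.90076 rad/s.

0.901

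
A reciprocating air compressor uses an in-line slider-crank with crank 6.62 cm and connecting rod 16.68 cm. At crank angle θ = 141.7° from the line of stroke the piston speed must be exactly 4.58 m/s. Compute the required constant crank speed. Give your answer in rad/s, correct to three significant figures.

For an in-line slider-crank, |v_piston| = rω|sinθ|·[1 + r cosθ/√(L² − r² sin²θ)].
With r = 0.0662 m, L = 0.1668 m, θ = 141.7°: the bracketed kinematic factor |dx/dθ| = 0.027845 m.
ω = v/|dx/dθ| = 4.58/0.027845 = 164.48 rad/s.

164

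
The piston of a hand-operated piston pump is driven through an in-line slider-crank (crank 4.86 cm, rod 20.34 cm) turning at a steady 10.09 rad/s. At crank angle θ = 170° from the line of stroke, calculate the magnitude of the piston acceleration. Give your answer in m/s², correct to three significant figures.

ω = 10.09 rad/s
x(θ) = r cosθ + √(L² − r² sin²θ); with ω constant, a = ω²·d²x/dθ².
d²x/dθ² = −r cosθ − r²(cos2θ)/√u − r⁴ sin²2θ/(4u^{3/2}),  u = L² − r² sin²θ = 0.0413003 m².
Substituting r = 0.0486 m, L = 0.2034 m, θ = 170°: d²x/dθ² = +0.036921 m.
a = ω²·d²x/dθ² = (10.09)²·(+0.036921) = +3.7588 m/s²;  |a| = 3.7588 m/s².

3.76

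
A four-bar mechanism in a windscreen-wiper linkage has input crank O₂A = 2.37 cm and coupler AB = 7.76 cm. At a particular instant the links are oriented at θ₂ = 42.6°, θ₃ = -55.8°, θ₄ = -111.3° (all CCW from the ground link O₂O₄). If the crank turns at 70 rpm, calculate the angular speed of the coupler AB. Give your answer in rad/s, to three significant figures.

ω₂ = 7.33 rad/s (from 70 rpm).
Differentiating the loop-closure r₂e^{iθ₂}+r₃e^{iθ₃}=r₁+r₄e^{iθ₄} gives r₂ω₂e^{iθ₂}+r₃ω₃e^{iθ₃}=r₄ω₄e^{iθ₄}.
Eliminating the other unknown: ω₃ = r₂ω₂ sin(θ₄−θ₂) / [r₃ sin(θ₃−θ₄)].
Numerator sine = -0.43994; denominator sine = +0.82413.
Result = 0.0237·7.33·(-0.43994) / (0.0776·(+0.82413)) = -1.1951 rad/s; magnitude 1.1951 rad/s.

1.20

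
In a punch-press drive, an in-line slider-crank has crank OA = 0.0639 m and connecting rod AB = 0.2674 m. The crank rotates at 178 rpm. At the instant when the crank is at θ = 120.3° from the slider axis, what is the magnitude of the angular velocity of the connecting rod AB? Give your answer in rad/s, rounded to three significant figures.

2.30

ω = 18.64 rad/s (converted from 178 rpm).
The rod makes angle φ with the slider axis where L sinφ = r sinθ; differentiating, L cosφ·φ̇ = r ω cosθ.
L cosφ = √(L² − r² sin²θ) = 0.26165 m.
|ω_rod| = r ω |cosθ| / √(L² − r² sin²θ) = 0.0639·18.64·0.50453/0.26165 = 2.2968 rad/s.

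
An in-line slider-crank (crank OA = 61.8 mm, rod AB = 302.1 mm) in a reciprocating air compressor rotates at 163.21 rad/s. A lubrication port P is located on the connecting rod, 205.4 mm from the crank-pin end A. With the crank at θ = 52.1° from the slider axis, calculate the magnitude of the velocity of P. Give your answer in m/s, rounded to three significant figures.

ω = 163.2 rad/s.  Crank-pin speed |V_A| = rω = 10.086 m/s, perpendicular to OA.
Rod angle: sinφ = −(r/L) sinθ ⇒ φ = -9.289°; ω_rod = −rω cosθ/√(L²−r²sin²θ) = -20.782 rad/s.
V_P = V_A + ω_rod × AP, with AP = 0.2054 m along the rod.
Components: V_Px = −rω sinθ − a·ω_rod·sinφ = -8.648 m/s;  V_Py = rω cosθ + a·ω_rod·cosφ = +1.9833 m/s.
|V_P| = √(V_Px² + V_Py²) = 8.8725 m/s.

8.87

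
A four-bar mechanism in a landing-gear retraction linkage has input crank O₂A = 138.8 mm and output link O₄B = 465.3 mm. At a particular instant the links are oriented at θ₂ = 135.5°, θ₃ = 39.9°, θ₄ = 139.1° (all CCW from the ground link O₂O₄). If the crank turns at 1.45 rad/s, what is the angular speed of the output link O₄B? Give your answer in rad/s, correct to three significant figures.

0.436

ω₂ = 1.45 rad/s
Differentiating the loop-closure r₂e^{iθ₂}+r₃e^{iθ₃}=r₁+r₄e^{iθ₄} gives r₂ω₂e^{iθ₂}+r₃ω₃e^{iθ₃}=r₄ω₄e^{iθ₄}.
Eliminating the other unknown: ω₄ = r₂ω₂ sin(θ₂−θ₃) / [r₄ sin(θ₄−θ₃)].
Numerator sine = +0.99523; denominator sine = +0.98714.
Result = 0.1388·1.45·(+0.99523) / (0.4653·(+0.98714)) = +0.43608 rad/s; magnitude 0.43608 rad/s.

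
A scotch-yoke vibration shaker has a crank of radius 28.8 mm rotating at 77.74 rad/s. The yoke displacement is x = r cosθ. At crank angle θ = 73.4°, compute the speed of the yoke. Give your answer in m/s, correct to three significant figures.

2.15

ω = 77.74 rad/s
x = r cosθ ⇒ ẋ = −rω sinθ.
|v| = rω|sinθ| = 0.0288·77.74·|sin 73.4°| = 2.1456 m/s.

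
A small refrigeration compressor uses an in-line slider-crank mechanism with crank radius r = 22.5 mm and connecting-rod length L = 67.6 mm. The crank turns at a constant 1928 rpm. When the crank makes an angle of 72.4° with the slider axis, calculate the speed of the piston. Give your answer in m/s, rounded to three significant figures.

4.79

ω = 2π·1928/60 = 201.9 rad/s
For an in-line slider-crank, x = r cosθ + √(L² − r² sin²θ), so v = −rω sinθ·[1 + r cosθ/√(L² − r² sin²θ)].
With r = 0.0225 m, L = 0.0676 m, θ = 72.4°: √(L² − r² sin²θ) = 0.064108 m.
v = −0.0225·201.9·0.95319·[1 + 0.0225·0.30237/0.064108] = -4.7896 m/s.
|v| = 4.7896 m/s.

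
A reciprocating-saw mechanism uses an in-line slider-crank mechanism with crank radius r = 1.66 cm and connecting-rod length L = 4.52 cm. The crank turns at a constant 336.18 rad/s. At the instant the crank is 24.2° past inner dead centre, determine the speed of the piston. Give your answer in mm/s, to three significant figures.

ω = 336.2 rad/s
For an in-line slider-crank, x = r cosθ + √(L² − r² sin²θ), so v = −rω sinθ·[1 + r cosθ/√(L² − r² sin²θ)].
With r = 0.0166 m, L = 0.0452 m, θ = 24.2°: √(L² − r² sin²θ) = 0.044685 m.
v = −0.0166·336.2·0.40992·[1 + 0.0166·0.91212/0.044685] = -3.0628 m/s.
|v| = 3.0628 m/s = 3062.8 mm/s.

3060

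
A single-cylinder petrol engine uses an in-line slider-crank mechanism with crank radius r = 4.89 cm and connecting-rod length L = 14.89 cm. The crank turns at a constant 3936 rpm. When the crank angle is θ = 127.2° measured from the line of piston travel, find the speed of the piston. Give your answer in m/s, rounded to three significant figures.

12.8

ω = 2π·3936/60 = 412.2 rad/s
For an in-line slider-crank, x = r cosθ + √(L² − r² sin²θ), so v = −rω sinθ·[1 + r cosθ/√(L² − r² sin²θ)].
With r = 0.0489 m, L = 0.1489 m, θ = 127.2°: √(L² − r² sin²θ) = 0.14372 m.
v = −0.0489·412.2·0.79653·[1 + 0.0489·-0.60460/0.14372] = -12.752 m/s.
|v| = 12.752 m/s.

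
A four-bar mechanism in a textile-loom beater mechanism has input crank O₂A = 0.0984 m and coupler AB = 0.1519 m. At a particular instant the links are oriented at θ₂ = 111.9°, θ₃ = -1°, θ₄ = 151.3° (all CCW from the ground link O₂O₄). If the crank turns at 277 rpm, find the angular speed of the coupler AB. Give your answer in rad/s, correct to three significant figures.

25.7

ω₂ = 29.01 rad/s (from 277 rpm).
Differentiating the loop-closure r₂e^{iθ₂}+r₃e^{iθ₃}=r₁+r₄e^{iθ₄} gives r₂ω₂e^{iθ₂}+r₃ω₃e^{iθ₃}=r₄ω₄e^{iθ₄}.
Eliminating the other unknown: ω₃ = r₂ω₂ sin(θ₄−θ₂) / [r₃ sin(θ₃−θ₄)].
Numerator sine = +0.63473; denominator sine = -0.46484.
Result = 0.0984·29.01·(+0.63473) / (0.1519·(-0.46484)) = -25.658 rad/s; magnitude 25.658 rad/s.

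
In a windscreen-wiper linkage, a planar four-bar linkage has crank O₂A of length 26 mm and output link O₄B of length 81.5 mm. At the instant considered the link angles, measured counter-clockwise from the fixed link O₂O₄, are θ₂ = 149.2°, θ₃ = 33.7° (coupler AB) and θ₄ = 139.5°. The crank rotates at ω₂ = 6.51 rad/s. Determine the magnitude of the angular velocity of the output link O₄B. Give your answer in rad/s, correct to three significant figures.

ω₂ = 6.51 rad/s
Differentiating the loop-closure r₂e^{iθ₂}+r₃e^{iθ₃}=r₁+r₄e^{iθ₄} gives r₂ω₂e^{iθ₂}+r₃ω₃e^{iθ₃}=r₄ω₄e^{iθ₄}.
Eliminating the other unknown: ω₄ = r₂ω₂ sin(θ₂−θ₃) / [r₄ sin(θ₄−θ₃)].
Numerator sine = +0.90259; denominator sine = +0.96222.
Result = 0.026·6.51·(+0.90259) / (0.0815·(+0.96222)) = +1.9481 rad/s; magnitude 1.9481 rad/s.

1.95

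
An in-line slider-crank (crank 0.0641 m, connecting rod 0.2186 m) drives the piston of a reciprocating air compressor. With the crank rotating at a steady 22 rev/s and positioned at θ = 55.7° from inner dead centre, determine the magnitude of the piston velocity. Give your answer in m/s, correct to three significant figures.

8.57

ω = 2π·22 = 138.2 rad/s
For an in-line slider-crank, x = r cosθ + √(L² − r² sin²θ), so v = −rω sinθ·[1 + r cosθ/√(L² − r² sin²θ)].
With r = 0.0641 m, L = 0.2186 m, θ = 55.7°: √(L² − r² sin²θ) = 0.21209 m.
v = −0.0641·138.2·0.82610·[1 + 0.0641·0.56353/0.21209] = -8.5663 m/s.
|v| = 8.5663 m/s.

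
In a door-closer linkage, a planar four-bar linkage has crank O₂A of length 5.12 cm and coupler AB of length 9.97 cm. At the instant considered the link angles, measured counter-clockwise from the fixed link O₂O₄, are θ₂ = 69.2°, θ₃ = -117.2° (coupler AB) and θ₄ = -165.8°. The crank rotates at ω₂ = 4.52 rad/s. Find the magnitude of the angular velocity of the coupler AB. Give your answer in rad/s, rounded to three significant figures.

ω₂ = 4.52 rad/s
Differentiating the loop-closure r₂e^{iθ₂}+r₃e^{iθ₃}=r₁+r₄e^{iθ₄} gives r₂ω₂e^{iθ₂}+r₃ω₃e^{iθ₃}=r₄ω₄e^{iθ₄}.
Eliminating the other unknown: ω₃ = r₂ω₂ sin(θ₄−θ₂) / [r₃ sin(θ₃−θ₄)].
Numerator sine = +0.81915; denominator sine = +0.75011.
Result = 0.0512·4.52·(+0.81915) / (0.0997·(+0.75011)) = +2.5348 rad/s; magnitude 2.5348 rad/s.

2.53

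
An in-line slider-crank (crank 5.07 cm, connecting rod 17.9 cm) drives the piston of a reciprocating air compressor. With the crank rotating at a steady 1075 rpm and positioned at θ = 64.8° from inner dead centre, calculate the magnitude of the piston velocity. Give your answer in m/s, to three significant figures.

5.81

ω = 2π·1075/60 = 112.6 rad/s
For an in-line slider-crank, x = r cosθ + √(L² − r² sin²θ), so v = −rω sinθ·[1 + r cosθ/√(L² − r² sin²θ)].
With r = 0.0507 m, L = 0.179 m, θ = 64.8°: √(L² − r² sin²θ) = 0.17302 m.
v = −0.0507·112.6·0.90483·[1 + 0.0507·0.42578/0.17302] = -5.8086 m/s.
|v| = 5.8086 m/s.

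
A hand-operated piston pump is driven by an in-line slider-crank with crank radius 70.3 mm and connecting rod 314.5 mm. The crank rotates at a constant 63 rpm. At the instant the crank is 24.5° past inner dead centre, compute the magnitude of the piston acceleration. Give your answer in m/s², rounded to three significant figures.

ω = 2π·63/60 = 6.597 rad/s
x(θ) = r cosθ + √(L² − r² sin²θ); with ω constant, a = ω²·d²x/dθ².
d²x/dθ² = −r cosθ − r²(cos2θ)/√u − r⁴ sin²2θ/(4u^{3/2}),  u = L² − r² sin²θ = 0.0980604 m².
Substituting r = 0.0703 m, L = 0.3145 m, θ = 24.5°: d²x/dθ² = -0.074438 m.
a = ω²·d²x/dθ² = (6.597)²·(-0.074438) = -3.2399 m/s²;  |a| = 3.2399 m/s².

3.24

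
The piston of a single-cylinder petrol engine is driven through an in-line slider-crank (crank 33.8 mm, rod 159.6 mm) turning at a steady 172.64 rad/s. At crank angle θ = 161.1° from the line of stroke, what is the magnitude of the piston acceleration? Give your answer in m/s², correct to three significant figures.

ω = 172.6 rad/s
x(θ) = r cosθ + √(L² − r² sin²θ); with ω constant, a = ω²·d²x/dθ².
d²x/dθ² = −r cosθ − r²(cos2θ)/√u − r⁴ sin²2θ/(4u^{3/2}),  u = L² − r² sin²θ = 0.0253523 m².
Substituting r = 0.0338 m, L = 0.1596 m, θ = 161.1°: d²x/dθ² = +0.026278 m.
a = ω²·d²x/dθ² = (172.6)²·(+0.026278) = +783.2 m/s²;  |a| = 783.2 m/s².

783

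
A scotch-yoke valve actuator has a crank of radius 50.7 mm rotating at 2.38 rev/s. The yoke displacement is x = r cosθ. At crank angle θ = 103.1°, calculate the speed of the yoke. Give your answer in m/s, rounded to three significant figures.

0.738

ω = 14.95 rad/s (from 2.38 rev/s).
x = r cosθ ⇒ ẋ = −rω sinθ.
|v| = rω|sinθ| = 0.0507·14.95·|sin 103.1°| = 0.73844 m/s.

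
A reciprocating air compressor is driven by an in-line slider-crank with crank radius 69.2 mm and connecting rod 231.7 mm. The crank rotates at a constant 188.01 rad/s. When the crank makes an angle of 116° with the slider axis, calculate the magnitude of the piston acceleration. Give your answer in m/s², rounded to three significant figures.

1530

ω = 188 rad/s
x(θ) = r cosθ + √(L² − r² sin²θ); with ω constant, a = ω²·d²x/dθ².
d²x/dθ² = −r cosθ − r²(cos2θ)/√u − r⁴ sin²2θ/(4u^{3/2}),  u = L² − r² sin²θ = 0.0498165 m².
Substituting r = 0.0692 m, L = 0.2317 m, θ = 116°: d²x/dθ² = +0.043224 m.
a = ω²·d²x/dθ² = (188)²·(+0.043224) = +1527.9 m/s²;  |a| = 1527.9 m/s².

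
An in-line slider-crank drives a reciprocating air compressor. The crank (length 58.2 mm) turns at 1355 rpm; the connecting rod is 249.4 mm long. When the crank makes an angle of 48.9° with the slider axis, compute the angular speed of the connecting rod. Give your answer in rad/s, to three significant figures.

ω = 141.9 rad/s (converted from 1355 rpm).
The rod makes angle φ with the slider axis where L sinφ = r sinθ; differentiating, L cosφ·φ̇ = r ω cosθ.
L cosφ = √(L² − r² sin²θ) = 0.24551 m.
|ω_rod| = r ω |cosθ| / √(L² − r² sin²θ) = 0.0582·141.9·0.65738/0.24551 = 22.112 rad/s.

22.1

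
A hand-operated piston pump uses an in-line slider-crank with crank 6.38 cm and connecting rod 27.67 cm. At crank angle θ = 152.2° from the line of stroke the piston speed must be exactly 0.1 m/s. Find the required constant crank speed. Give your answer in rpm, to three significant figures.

40.4

For an in-line slider-crank, |v_piston| = rω|sinθ|·[1 + r cosθ/√(L² − r² sin²θ)].
With r = 0.0638 m, L = 0.2767 m, θ = 152.2°: the bracketed kinematic factor |dx/dθ| = 0.023651 m.
ω = v/|dx/dθ| = 0.1/0.023651 = 4.2281 rad/s.
N = 60ω/(2π) = 40.376 rpm.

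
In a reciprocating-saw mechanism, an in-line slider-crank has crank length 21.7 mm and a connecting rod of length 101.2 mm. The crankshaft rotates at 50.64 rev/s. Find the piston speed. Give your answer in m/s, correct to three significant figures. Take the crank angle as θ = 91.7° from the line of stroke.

6.86

ω = 2π·50.6 = 318.2 rad/s
For an in-line slider-crank, x = r cosθ + √(L² − r² sin²θ), so v = −rω sinθ·[1 + r cosθ/√(L² − r² sin²θ)].
With r = 0.0217 m, L = 0.1012 m, θ = 91.7°: √(L² − r² sin²θ) = 0.098848 m.
v = −0.0217·318.2·0.99956·[1 + 0.0217·-0.02967/0.098848] = -6.8565 m/s.
|v| = 6.8565 m/s.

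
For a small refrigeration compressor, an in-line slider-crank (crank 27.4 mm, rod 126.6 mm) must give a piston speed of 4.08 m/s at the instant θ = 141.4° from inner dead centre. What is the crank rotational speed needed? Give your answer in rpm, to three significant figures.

2750

For an in-line slider-crank, |v_piston| = rω|sinθ|·[1 + r cosθ/√(L² − r² sin²θ)].
With r = 0.0274 m, L = 0.1266 m, θ = 141.4°: the bracketed kinematic factor |dx/dθ| = 0.014176 m.
ω = v/|dx/dθ| = 4.08/0.014176 = 287.81 rad/s.
N = 60ω/(2π) = 2748.4 rpm.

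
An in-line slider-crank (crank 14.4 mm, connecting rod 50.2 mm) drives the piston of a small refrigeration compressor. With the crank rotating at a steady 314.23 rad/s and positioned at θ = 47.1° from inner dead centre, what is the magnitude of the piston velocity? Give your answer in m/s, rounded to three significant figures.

ω = 314.2 rad/s
For an in-line slider-crank, x = r cosθ + √(L² − r² sin²θ), so v = −rω sinθ·[1 + r cosθ/√(L² − r² sin²θ)].
With r = 0.0144 m, L = 0.0502 m, θ = 47.1°: √(L² − r² sin²θ) = 0.049079 m.
v = −0.0144·314.2·0.73254·[1 + 0.0144·0.68072/0.049079] = -3.9767 m/s.
|v| = 3.9767 m/s.

3.98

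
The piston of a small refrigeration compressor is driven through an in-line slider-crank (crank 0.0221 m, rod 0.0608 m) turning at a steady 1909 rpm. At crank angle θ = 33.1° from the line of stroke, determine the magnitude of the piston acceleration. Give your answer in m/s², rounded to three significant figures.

ω = 2π·1909/60 = 199.9 rad/s
x(θ) = r cosθ + √(L² − r² sin²θ); with ω constant, a = ω²·d²x/dθ².
d²x/dθ² = −r cosθ − r²(cos2θ)/√u − r⁴ sin²2θ/(4u^{3/2}),  u = L² − r² sin²θ = 0.00355098 m².
Substituting r = 0.0221 m, L = 0.0608 m, θ = 33.1°: d²x/dθ² = -0.022057 m.
a = ω²·d²x/dθ² = (199.9)²·(-0.022057) = -881.49 m/s²;  |a| = 881.49 m/s².

881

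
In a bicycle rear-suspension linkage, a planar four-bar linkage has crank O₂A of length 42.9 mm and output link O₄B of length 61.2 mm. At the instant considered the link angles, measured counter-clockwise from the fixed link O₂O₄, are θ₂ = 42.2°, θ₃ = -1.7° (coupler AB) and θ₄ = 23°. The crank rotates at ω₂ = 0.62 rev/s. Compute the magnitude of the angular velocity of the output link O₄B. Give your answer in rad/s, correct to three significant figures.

4.53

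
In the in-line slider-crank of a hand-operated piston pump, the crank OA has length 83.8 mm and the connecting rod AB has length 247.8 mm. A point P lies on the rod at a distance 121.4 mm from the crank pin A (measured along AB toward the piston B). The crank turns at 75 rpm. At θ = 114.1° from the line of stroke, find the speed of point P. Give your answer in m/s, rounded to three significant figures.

ω = 7.854 rad/s.  Crank-pin speed |V_A| = rω = 0.65816 m/s, perpendicular to OA.
Rod angle: sinφ = −(r/L) sinθ ⇒ φ = -17.981°; ω_rod = −rω cosθ/√(L²−r²sin²θ) = +1.1402 rad/s.
V_P = V_A + ω_rod × AP, with AP = 0.1214 m along the rod.
Components: V_Px = −rω sinθ − a·ω_rod·sinφ = -0.55806 m/s;  V_Py = rω cosθ + a·ω_rod·cosφ = -0.13709 m/s.
|V_P| = √(V_Px² + V_Py²) = 0.57465 m/s.

0.575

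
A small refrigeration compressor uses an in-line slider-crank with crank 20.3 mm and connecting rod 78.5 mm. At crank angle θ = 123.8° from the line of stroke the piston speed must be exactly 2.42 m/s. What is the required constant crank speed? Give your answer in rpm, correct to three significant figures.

For an in-line slider-crank, |v_piston| = rω|sinθ|·[1 + r cosθ/√(L² − r² sin²θ)].
With r = 0.0203 m, L = 0.0785 m, θ = 123.8°: the bracketed kinematic factor |dx/dθ| = 0.014384 m.
ω = v/|dx/dθ| = 2.42/0.014384 = 168.24 rad/s.
N = 60ω/(2π) = 1606.6 rpm.

1610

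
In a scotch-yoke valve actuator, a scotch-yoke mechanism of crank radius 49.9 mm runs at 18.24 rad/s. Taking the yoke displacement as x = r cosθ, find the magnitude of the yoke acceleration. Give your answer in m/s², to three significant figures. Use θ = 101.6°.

3.34

ω = 18.24 rad/s
x = r cosθ ⇒ ẍ = −rω² cosθ (ω constant).
|a| = rω²|cosθ| = 0.0499·(18.24)²·|cos 101.6°| = 3.3382 m/s².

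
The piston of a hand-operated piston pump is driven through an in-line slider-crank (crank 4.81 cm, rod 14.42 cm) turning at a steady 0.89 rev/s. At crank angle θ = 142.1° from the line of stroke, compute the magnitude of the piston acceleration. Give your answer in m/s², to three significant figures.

ω = 2π·0.89 = 5.592 rad/s
x(θ) = r cosθ + √(L² − r² sin²θ); with ω constant, a = ω²·d²x/dθ².
d²x/dθ² = −r cosθ − r²(cos2θ)/√u − r⁴ sin²2θ/(4u^{3/2}),  u = L² − r² sin²θ = 0.0199206 m².
Substituting r = 0.0481 m, L = 0.1442 m, θ = 142.1°: d²x/dθ² = +0.033486 m.
a = ω²·d²x/dθ² = (5.592)²·(+0.033486) = +1.0472 m/s²;  |a| = 1.0472 m/s².

1.05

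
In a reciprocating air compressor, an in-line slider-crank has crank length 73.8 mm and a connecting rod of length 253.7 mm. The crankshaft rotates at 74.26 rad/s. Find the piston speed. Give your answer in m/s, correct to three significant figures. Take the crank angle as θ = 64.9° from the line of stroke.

ω = 74.26 rad/s
For an in-line slider-crank, x = r cosθ + √(L² − r² sin²θ), so v = −rω sinθ·[1 + r cosθ/√(L² − r² sin²θ)].
With r = 0.0738 m, L = 0.2537 m, θ = 64.9°: √(L² − r² sin²θ) = 0.24474 m.
v = −0.0738·74.26·0.90557·[1 + 0.0738·0.42420/0.24474] = -5.5977 m/s.
|v| = 5.5977 m/s.

5.60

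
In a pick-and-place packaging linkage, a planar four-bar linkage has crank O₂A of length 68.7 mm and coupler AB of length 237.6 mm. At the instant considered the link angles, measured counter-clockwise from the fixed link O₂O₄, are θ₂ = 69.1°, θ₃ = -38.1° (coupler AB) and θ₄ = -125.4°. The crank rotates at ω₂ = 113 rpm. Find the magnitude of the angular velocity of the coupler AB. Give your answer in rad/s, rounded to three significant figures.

ω₂ = 11.83 rad/s (from 113 rpm).
Differentiating the loop-closure r₂e^{iθ₂}+r₃e^{iθ₃}=r₁+r₄e^{iθ₄} gives r₂ω₂e^{iθ₂}+r₃ω₃e^{iθ₃}=r₄ω₄e^{iθ₄}.
Eliminating the other unknown: ω₃ = r₂ω₂ sin(θ₄−θ₂) / [r₃ sin(θ₃−θ₄)].
Numerator sine = +0.25038; denominator sine = +0.99889.
Result = 0.0687·11.83·(+0.25038) / (0.2376·(+0.99889)) = +0.85763 rad/s; magnitude 0.85763 rad/s.

0.858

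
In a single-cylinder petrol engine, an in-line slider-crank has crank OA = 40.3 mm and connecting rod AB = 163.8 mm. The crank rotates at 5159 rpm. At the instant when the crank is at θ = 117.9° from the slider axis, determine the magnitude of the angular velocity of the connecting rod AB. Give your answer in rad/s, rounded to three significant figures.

ω = 540.2 rad/s (converted from 5159 rpm).
The rod makes angle φ with the slider axis where L sinφ = r sinθ; differentiating, L cosφ·φ̇ = r ω cosθ.
L cosφ = √(L² − r² sin²θ) = 0.15988 m.
|ω_rod| = r ω |cosθ| / √(L² − r² sin²θ) = 0.0403·540.2·0.46793/0.15988 = 63.721 rad/s.

63.7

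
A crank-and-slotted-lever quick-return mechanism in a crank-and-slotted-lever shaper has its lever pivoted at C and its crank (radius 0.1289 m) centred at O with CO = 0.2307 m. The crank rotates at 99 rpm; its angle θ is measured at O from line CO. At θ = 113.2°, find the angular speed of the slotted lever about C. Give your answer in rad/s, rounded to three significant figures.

1.09

ω = 10.37 rad/s (from 99 rpm).
Crank pin A relative to C: A = (d + r cosθ, r sinθ); lever angle φ = atan2(r sinθ, d + r cosθ).
Differentiating tanφ: φ̇ = rω(d cosθ + r)/(d² + r² + 2dr cosθ).
d² + r² + 2dr cosθ = |CA|² = 0.0464082 m²;  d cosθ + r = +0.038018 m.
|ω_lever| = |0.1289·10.37·+0.038018| / 0.0464082 = 1.0947 rad/s.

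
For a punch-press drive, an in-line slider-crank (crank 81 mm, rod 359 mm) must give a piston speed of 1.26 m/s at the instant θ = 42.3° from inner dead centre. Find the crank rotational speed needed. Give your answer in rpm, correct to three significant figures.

For an in-line slider-crank, |v_piston| = rω|sinθ|·[1 + r cosθ/√(L² − r² sin²θ)].
With r = 0.081 m, L = 0.359 m, θ = 42.3°: the bracketed kinematic factor |dx/dθ| = 0.063718 m.
ω = v/|dx/dθ| = 1.26/0.063718 = 19.775 rad/s.
N = 60ω/(2π) = 188.83 rpm.

189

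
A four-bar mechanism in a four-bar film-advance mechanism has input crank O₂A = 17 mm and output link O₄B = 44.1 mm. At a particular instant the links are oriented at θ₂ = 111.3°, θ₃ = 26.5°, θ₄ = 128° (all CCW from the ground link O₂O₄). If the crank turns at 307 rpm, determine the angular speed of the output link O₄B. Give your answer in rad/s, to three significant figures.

12.6

ω₂ = 32.15 rad/s (from 307 rpm).
Differentiating the loop-closure r₂e^{iθ₂}+r₃e^{iθ₃}=r₁+r₄e^{iθ₄} gives r₂ω₂e^{iθ₂}+r₃ω₃e^{iθ₃}=r₄ω₄e^{iθ₄}.
Eliminating the other unknown: ω₄ = r₂ω₂ sin(θ₂−θ₃) / [r₄ sin(θ₄−θ₃)].
Numerator sine = +0.99588; denominator sine = +0.97992.
Result = 0.017·32.15·(+0.99588) / (0.0441·(+0.97992)) = +12.595 rad/s; magnitude 12.595 rad/s.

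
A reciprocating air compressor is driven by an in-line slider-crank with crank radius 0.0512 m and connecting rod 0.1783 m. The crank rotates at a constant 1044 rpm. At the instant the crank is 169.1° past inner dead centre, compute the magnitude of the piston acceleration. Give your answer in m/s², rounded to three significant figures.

437

ω = 2π·1044/60 = 109.3 rad/s
x(θ) = r cosθ + √(L² − r² sin²θ); with ω constant, a = ω²·d²x/dθ².
d²x/dθ² = −r cosθ − r²(cos2θ)/√u − r⁴ sin²2θ/(4u^{3/2}),  u = L² − r² sin²θ = 0.0316972 m².
Substituting r = 0.0512 m, L = 0.1783 m, θ = 169.1°: d²x/dθ² = +0.036563 m.
a = ω²·d²x/dθ² = (109.3)²·(+0.036563) = +437.02 m/s²;  |a| = 437.02 m/s².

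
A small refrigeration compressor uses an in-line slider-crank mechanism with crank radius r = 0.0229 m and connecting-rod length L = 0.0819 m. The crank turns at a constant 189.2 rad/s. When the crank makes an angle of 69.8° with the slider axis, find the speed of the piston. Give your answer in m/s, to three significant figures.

ω = 189.2 rad/s
For an in-line slider-crank, x = r cosθ + √(L² − r² sin²θ), so v = −rω sinθ·[1 + r cosθ/√(L² − r² sin²θ)].
With r = 0.0229 m, L = 0.0819 m, θ = 69.8°: √(L² − r² sin²θ) = 0.07903 m.
v = −0.0229·189.2·0.93849·[1 + 0.0229·0.34530/0.07903] = -4.473 m/s.
|v| = 4.473 m/s.

4.47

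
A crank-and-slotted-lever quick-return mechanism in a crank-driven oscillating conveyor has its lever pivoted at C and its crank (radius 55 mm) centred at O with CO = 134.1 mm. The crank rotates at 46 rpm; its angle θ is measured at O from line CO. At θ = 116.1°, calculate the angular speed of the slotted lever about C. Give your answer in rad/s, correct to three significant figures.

0.0729

ω = 4.817 rad/s (from 46 rpm).
Crank pin A relative to C: A = (d + r cosθ, r sinθ); lever angle φ = atan2(r sinθ, d + r cosθ).
Differentiating tanφ: φ̇ = rω(d cosθ + r)/(d² + r² + 2dr cosθ).
d² + r² + 2dr cosθ = |CA|² = 0.0145183 m²;  d cosθ + r = -0.0039958 m.
|ω_lever| = |0.055·4.817·-0.0039958| / 0.0145183 = 0.072919 rad/s.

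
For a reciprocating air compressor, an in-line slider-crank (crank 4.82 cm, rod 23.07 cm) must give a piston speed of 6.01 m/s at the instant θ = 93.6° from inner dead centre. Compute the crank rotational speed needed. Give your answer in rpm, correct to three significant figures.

1210

For an in-line slider-crank, |v_piston| = rω|sinθ|·[1 + r cosθ/√(L² − r² sin²θ)].
With r = 0.0482 m, L = 0.2307 m, θ = 93.6°: the bracketed kinematic factor |dx/dθ| = 0.04746 m.
ω = v/|dx/dθ| = 6.01/0.04746 = 126.63 rad/s.
N = 60ω/(2π) = 1209.3 rpm.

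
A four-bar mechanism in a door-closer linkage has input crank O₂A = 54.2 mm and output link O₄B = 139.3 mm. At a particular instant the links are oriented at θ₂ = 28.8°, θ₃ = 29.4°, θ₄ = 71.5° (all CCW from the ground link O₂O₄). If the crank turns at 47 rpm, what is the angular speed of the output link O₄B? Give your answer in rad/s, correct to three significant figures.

ω₂ = 4.922 rad/s (from 47 rpm).
Differentiating the loop-closure r₂e^{iθ₂}+r₃e^{iθ₃}=r₁+r₄e^{iθ₄} gives r₂ω₂e^{iθ₂}+r₃ω₃e^{iθ₃}=r₄ω₄e^{iθ₄}.
Eliminating the other unknown: ω₄ = r₂ω₂ sin(θ₂−θ₃) / [r₄ sin(θ₄−θ₃)].
Numerator sine = -0.01047; denominator sine = +0.67043.
Result = 0.0542·4.922·(-0.01047) / (0.1393·(+0.67043)) = -0.029912 rad/s; magnitude 0.029912 rad/s.

0.0299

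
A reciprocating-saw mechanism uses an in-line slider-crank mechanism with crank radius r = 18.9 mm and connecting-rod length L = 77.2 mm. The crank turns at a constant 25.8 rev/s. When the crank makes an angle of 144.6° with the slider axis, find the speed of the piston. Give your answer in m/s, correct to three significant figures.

ω = 2π·25.8 = 162.1 rad/s
For an in-line slider-crank, x = r cosθ + √(L² − r² sin²θ), so v = −rω sinθ·[1 + r cosθ/√(L² − r² sin²θ)].
With r = 0.0189 m, L = 0.0772 m, θ = 144.6°: √(L² − r² sin²θ) = 0.07642 m.
v = −0.0189·162.1·0.57928·[1 + 0.0189·-0.81513/0.07642] = -1.417 m/s.
|v| = 1.417 m/s.

1.42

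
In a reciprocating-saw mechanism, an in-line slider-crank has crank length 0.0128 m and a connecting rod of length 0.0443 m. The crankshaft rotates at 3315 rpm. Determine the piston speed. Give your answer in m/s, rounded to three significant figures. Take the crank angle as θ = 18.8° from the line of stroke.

1.83

ω = 2π·3315/60 = 347.1 rad/s
For an in-line slider-crank, x = r cosθ + √(L² − r² sin²θ), so v = −rω sinθ·[1 + r cosθ/√(L² − r² sin²θ)].
With r = 0.0128 m, L = 0.0443 m, θ = 18.8°: √(L² − r² sin²θ) = 0.044108 m.
v = −0.0128·347.1·0.32227·[1 + 0.0128·0.94665/0.044108] = -1.8254 m/s.
|v| = 1.8254 m/s.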